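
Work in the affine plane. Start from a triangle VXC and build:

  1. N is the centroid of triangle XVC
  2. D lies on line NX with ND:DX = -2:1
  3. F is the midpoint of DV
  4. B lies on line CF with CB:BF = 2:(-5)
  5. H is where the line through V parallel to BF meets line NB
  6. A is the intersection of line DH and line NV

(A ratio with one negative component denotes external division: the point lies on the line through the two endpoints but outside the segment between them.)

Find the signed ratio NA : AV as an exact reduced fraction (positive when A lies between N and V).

NA:AV = -24/35

Assign V = (0, 0), X = (1, 0), C = (0, 1) — the answer is frame-independent, so this choice is without loss of generality.
1. N is the centroid of triangle XVC ⇒ N = (1/3, 1/3)
2. D lies on line NX with ND:DX = -2:1 ⇒ D = (5/3, -1/3)
3. F is the midpoint of DV ⇒ F = (5/6, -1/6)
4. B lies on line CF with CB:BF = 2:(-5) ⇒ B = (-5/9, 16/9)
5. H is where the line through V parallel to BF meets line NB ⇒ H = (35/9, -49/9)
6. A is the intersection of line DH and line NV ⇒ A = (35/33, 35/33)
A = N + t·(V−N) with t = -24/11, so NA:AV = t:(1−t) = -24/11:35/11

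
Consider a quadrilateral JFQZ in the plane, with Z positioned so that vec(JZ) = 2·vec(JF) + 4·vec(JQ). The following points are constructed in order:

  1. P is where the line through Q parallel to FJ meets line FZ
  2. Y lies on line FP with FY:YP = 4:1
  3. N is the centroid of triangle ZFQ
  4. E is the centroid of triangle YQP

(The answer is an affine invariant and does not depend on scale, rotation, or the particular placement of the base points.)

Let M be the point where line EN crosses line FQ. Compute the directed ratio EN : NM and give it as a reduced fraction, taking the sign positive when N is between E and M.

Choose coordinates J = (0, 0), F = (1, 0), Q = (0, 1), Z = (2, 4).
1. P is where the line through Q parallel to FJ meets line FZ ⇒ P = (5/4, 1)
2. Y lies on line FP with FY:YP = 4:1 ⇒ Y = (6/5, 4/5)
3. N is the centroid of triangle ZFQ ⇒ N = (1, 5/3)
4. E is the centroid of triangle YQP ⇒ E = (49/60, 14/15)
line EN meets FQ at M = (2/3, 1/3)
N = E + t·(M−E) with t = -11/9, so EN:NM = -11/9:20/9

EN:NM = -11/20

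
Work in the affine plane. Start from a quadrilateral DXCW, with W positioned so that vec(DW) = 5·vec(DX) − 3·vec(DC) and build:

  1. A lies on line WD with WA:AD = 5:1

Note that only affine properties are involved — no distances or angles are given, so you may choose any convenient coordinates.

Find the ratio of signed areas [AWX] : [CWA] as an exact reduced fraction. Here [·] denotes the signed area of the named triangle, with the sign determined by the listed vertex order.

[AWX]:[CWA] = -3/5

Choose coordinates D = (0, 0), X = (1, 0), C = (0, 1), W = (5, -3).
1. A lies on line WD with WA:AD = 5:1 ⇒ A = (5/6, -1/2)
2·[AWX] = 5/2, 2·[CWA] = -25/6
[AWX]:[CWA] = 5/2:-25/6 = -3/5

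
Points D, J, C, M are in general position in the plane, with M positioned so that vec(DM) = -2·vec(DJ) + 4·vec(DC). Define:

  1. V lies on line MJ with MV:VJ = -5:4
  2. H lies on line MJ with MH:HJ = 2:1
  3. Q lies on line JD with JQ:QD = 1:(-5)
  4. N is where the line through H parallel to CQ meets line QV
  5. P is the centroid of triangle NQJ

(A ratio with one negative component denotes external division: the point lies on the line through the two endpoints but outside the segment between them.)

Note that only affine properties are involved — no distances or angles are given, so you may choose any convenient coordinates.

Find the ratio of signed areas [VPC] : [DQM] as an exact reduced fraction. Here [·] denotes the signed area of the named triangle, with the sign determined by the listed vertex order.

[VPC]:[DQM] = 251/180

Assign D = (0, 0), J = (1, 0), C = (0, 1), M = (-2, 4) — the answer is frame-independent, so this choice is without loss of generality.
1. V lies on line MJ with MV:VJ = -5:4 ⇒ V = (13, -16)
2. H lies on line MJ with MH:HJ = 2:1 ⇒ H = (0, 4/3)
3. Q lies on line JD with JQ:QD = 1:(-5) ⇒ Q = (5/4, 0)
4. N is where the line through H parallel to CQ meets line QV ⇒ N = (65/99, 80/99)
5. P is the centroid of triangle NQJ ⇒ P = (1151/1188, 80/297)
2·[VPC] = 251/36, 2·[DQM] = 5
[VPC]:[DQM] = 251/36:5 = 251/180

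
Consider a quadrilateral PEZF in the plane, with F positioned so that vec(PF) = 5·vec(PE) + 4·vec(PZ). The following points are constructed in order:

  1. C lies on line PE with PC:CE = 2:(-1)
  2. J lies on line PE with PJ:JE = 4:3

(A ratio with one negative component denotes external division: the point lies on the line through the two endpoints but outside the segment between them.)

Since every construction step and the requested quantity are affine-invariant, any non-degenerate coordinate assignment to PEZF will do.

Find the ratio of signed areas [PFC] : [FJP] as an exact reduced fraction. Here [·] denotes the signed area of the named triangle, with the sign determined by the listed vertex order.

[PFC]:[FJP] = 7/2

Choose coordinates P = (0, 0), E = (1, 0), Z = (0, 1), F = (5, 4).
1. C lies on line PE with PC:CE = 2:(-1) ⇒ C = (2, 0)
2. J lies on line PE with PJ:JE = 4:3 ⇒ J = (4/7, 0)
2·[PFC] = -8, 2·[FJP] = -16/7
[PFC]:[FJP] = -8:-16/7 = 7/2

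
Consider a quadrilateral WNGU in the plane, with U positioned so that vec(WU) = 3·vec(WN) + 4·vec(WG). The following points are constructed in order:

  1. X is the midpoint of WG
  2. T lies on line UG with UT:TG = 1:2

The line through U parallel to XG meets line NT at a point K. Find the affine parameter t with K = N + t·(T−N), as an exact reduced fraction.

t = 2

Work in coordinates with W = (0, 0), N = (1, 0), G = (0, 1), U = (3, 4).
1. X is the midpoint of WG ⇒ X = (0, 1/2)
2. T lies on line UG with UT:TG = 1:2 ⇒ T = (2, 3)
through U parallel to XG: direction (0, 1/2); meets NT at K = (3, 6)
K = N + t·(T−N) with t = 2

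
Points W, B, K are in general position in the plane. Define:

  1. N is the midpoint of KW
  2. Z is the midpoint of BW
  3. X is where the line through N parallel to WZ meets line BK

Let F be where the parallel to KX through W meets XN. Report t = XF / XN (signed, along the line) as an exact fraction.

Set W = (0, 0), B = (1, 0), K = (0, 1); any affine frame gives the same invariant.
1. N is the midpoint of KW ⇒ N = (0, 1/2)
2. Z is the midpoint of BW ⇒ Z = (1/2, 0)
3. X is where the line through N parallel to WZ meets line BK ⇒ X = (1/2, 1/2)
through W parallel to KX: direction (1/2, -1/2); meets XN at F = (-1/2, 1/2)
F = X + t·(N−X) with t = 2

t = 2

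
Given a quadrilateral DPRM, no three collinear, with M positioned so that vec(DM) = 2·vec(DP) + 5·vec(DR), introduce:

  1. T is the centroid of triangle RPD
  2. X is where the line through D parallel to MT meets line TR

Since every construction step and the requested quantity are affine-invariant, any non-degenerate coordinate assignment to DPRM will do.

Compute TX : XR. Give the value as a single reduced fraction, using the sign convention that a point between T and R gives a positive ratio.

TX:XR = 3/5

Set D = (0, 0), P = (1, 0), R = (0, 1), M = (2, 5); any affine frame gives the same invariant.
1. T is the centroid of triangle RPD ⇒ T = (1/3, 1/3)
2. X is where the line through D parallel to MT meets line TR ⇒ X = (5/24, 7/12)
X = T + t·(R−T) with t = 3/8, so TX:XR = t:(1−t) = 3/8:5/8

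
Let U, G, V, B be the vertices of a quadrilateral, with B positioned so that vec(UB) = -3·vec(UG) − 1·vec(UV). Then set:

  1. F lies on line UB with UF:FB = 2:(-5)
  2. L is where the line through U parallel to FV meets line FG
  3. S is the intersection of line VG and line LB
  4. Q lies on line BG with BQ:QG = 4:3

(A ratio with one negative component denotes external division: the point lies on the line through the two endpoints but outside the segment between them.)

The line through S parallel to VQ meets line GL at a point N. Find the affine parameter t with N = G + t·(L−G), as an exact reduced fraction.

t = -45/56

Choose coordinates U = (0, 0), G = (1, 0), V = (0, 1), B = (-3, -1).
1. F lies on line UB with UF:FB = 2:(-5) ⇒ F = (2, 2/3)
2. L is where the line through U parallel to FV meets line FG ⇒ L = (4/5, -2/15)
3. S is the intersection of line VG and line LB ⇒ S = (15/14, -1/14)
4. Q lies on line BG with BQ:QG = 4:3 ⇒ Q = (-5/7, -3/7)
through S parallel to VQ: direction (-5/7, -10/7); meets GL at N = (65/56, 3/28)
N = G + t·(L−G) with t = -45/56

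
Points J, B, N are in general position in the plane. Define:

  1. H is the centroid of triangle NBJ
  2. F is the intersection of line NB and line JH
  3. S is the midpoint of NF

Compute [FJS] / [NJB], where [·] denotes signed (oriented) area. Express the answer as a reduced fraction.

Work in coordinates with J = (0, 0), B = (1, 0), N = (0, 1).
1. H is the centroid of triangle NBJ ⇒ H = (1/3, 1/3)
2. F is the intersection of line NB and line JH ⇒ F = (1/2, 1/2)
3. S is the midpoint of NF ⇒ S = (1/4, 3/4)
2·[FJS] = -1/4, 2·[NJB] = 1
[FJS]:[NJB] = -1/4:1 = -1/4

[FJS]:[NJB] = -1/4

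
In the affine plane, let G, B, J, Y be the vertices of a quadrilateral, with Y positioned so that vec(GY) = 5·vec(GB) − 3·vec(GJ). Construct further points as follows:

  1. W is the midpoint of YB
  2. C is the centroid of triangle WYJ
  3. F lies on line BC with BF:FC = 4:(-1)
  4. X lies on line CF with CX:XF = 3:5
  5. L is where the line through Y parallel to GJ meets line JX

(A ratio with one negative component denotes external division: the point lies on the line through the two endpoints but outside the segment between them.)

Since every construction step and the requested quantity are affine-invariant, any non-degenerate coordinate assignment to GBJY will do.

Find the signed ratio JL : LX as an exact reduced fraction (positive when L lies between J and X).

JL:LX = -40/17

Choose coordinates G = (0, 0), B = (1, 0), J = (0, 1), Y = (5, -3).
1. W is the midpoint of YB ⇒ W = (3, -3/2)
2. C is the centroid of triangle WYJ ⇒ C = (8/3, -7/6)
3. F lies on line BC with BF:FC = 4:(-1) ⇒ F = (29/9, -14/9)
4. X lies on line CF with CX:XF = 3:5 ⇒ X = (23/8, -21/16)
5. L is where the line through Y parallel to GJ meets line JX ⇒ L = (5, -139/46)
L = J + t·(X−J) with t = 40/23, so JL:LX = t:(1−t) = 40/23:-17/23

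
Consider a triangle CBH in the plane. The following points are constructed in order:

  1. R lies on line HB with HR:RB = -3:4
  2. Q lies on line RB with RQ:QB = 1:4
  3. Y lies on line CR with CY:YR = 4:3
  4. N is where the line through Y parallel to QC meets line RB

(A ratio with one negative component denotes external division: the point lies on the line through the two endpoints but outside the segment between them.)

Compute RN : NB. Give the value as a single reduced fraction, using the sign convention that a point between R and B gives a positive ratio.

RN:NB = 3/32

Choose coordinates C = (0, 0), B = (1, 0), H = (0, 1).
1. R lies on line HB with HR:RB = -3:4 ⇒ R = (-3, 4)
2. Q lies on line RB with RQ:QB = 1:4 ⇒ Q = (-11/5, 16/5)
3. Y lies on line CR with CY:YR = 4:3 ⇒ Y = (-12/7, 16/7)
4. N is where the line through Y parallel to QC meets line RB ⇒ N = (-93/35, 128/35)
N = R + t·(B−R) with t = 3/35, so RN:NB = t:(1−t) = 3/35:32/35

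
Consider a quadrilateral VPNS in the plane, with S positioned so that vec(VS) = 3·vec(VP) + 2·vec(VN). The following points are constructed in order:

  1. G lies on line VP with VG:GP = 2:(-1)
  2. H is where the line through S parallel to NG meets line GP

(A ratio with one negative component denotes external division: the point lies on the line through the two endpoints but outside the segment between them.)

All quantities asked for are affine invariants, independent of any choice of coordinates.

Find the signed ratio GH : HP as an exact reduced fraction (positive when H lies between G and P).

Assign V = (0, 0), P = (1, 0), N = (0, 1), S = (3, 2) — the answer is frame-independent, so this choice is without loss of generality.
1. G lies on line VP with VG:GP = 2:(-1) ⇒ G = (2, 0)
2. H is where the line through S parallel to NG meets line GP ⇒ H = (7, 0)
H = G + t·(P−G) with t = -5, so GH:HP = t:(1−t) = -5:6

GH:HP = -5/6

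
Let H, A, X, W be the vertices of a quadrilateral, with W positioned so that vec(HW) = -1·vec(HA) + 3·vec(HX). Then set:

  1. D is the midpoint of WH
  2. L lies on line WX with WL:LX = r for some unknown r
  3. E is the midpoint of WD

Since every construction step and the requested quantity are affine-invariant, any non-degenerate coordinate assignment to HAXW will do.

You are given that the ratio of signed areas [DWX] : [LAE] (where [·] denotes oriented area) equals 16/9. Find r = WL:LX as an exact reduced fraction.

r = 3/5

Set H = (0, 0), A = (1, 0), X = (0, 1), W = (-1, 3); any affine frame gives the same invariant.
1. D is the midpoint of WH ⇒ D = (-1/2, 3/2)
2. With WL:LX = r, write λ = r/(r+1) so L = W + λ·(X−W); L is affine-linear in λ
3. E is the midpoint of WD ⇒ E = (-3/4, 9/4)
Every point depending on L is an affine combination of L and λ-independent points, so each such coordinate is linear in λ; the λ² term in each signed area is a multiple of (X−W)×(X−W) = 0, so 2·[DWX] and 2·[LAE] are each linear in λ. Evaluating at λ=0 and λ=1:
  2·[DWX] = -1/2,   2·[LAE] = 5/4·λ − 3/4
So [DWX]:[LAE] = (-1/2) / (5/4·λ − 3/4). Setting this equal to 16/9:
  -1/2 = 16/9·(5/4·λ − 3/4)  ⇒  λ = 3/8
Then r = λ/(1−λ) = (3/8)/(5/8) = 3/5. Check: with r = 3/5, L = (-5/8, 9/4) and [DWX]:[LAE] = 16/9 as required.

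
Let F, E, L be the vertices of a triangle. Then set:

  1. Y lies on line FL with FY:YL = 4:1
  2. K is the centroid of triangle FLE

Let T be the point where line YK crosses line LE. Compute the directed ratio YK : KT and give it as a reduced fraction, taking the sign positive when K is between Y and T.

YK:KT = -2/5

Set F = (0, 0), E = (1, 0), L = (0, 1); any affine frame gives the same invariant.
1. Y lies on line FL with FY:YL = 4:1 ⇒ Y = (0, 4/5)
2. K is the centroid of triangle FLE ⇒ K = (1/3, 1/3)
line YK meets LE at T = (-1/2, 3/2)
K = Y + t·(T−Y) with t = -2/3, so YK:KT = -2/3:5/3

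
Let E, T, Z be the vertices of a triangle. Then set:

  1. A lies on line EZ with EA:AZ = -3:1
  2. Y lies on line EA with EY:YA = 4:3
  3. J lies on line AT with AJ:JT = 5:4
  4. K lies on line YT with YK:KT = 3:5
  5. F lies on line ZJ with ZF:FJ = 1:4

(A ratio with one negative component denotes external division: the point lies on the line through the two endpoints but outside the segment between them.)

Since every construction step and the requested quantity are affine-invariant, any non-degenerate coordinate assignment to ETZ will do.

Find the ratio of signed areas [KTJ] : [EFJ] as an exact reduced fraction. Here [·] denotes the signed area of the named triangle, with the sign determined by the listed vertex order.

Set E = (0, 0), T = (1, 0), Z = (0, 1); any affine frame gives the same invariant.
1. A lies on line EZ with EA:AZ = -3:1 ⇒ A = (0, 3/2)
2. Y lies on line EA with EY:YA = 4:3 ⇒ Y = (0, 6/7)
3. J lies on line AT with AJ:JT = 5:4 ⇒ J = (5/9, 2/3)
4. K lies on line YT with YK:KT = 3:5 ⇒ K = (3/8, 15/28)
5. F lies on line ZJ with ZF:FJ = 1:4 ⇒ F = (1/9, 14/15)
2·[KTJ] = 5/28, 2·[EFJ] = -4/9
[KTJ]:[EFJ] = 5/28:-4/9 = -45/112

[KTJ]:[EFJ] = -45/112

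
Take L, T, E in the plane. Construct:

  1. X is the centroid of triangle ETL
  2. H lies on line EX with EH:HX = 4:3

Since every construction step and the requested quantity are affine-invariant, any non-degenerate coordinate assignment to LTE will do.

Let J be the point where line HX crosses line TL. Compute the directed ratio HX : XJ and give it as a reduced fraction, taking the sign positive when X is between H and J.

HX:XJ = 6/7

Work in coordinates with L = (0, 0), T = (1, 0), E = (0, 1).
1. X is the centroid of triangle ETL ⇒ X = (1/3, 1/3)
2. H lies on line EX with EH:HX = 4:3 ⇒ H = (4/21, 13/21)
line HX meets TL at J = (1/2, 0)
X = H + t·(J−H) with t = 6/13, so HX:XJ = 6/13:7/13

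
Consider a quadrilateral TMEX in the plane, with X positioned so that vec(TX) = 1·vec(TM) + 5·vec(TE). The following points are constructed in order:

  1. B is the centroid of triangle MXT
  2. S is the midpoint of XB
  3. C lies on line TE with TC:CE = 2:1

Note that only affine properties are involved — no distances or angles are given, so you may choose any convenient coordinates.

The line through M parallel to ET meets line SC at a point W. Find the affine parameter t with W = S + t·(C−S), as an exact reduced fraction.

t = -1/5

Assign T = (0, 0), M = (1, 0), E = (0, 1), X = (1, 5) — the answer is frame-independent, so this choice is without loss of generality.
1. B is the centroid of triangle MXT ⇒ B = (2/3, 5/3)
2. S is the midpoint of XB ⇒ S = (5/6, 10/3)
3. C lies on line TE with TC:CE = 2:1 ⇒ C = (0, 2/3)
through M parallel to ET: direction (0, -1); meets SC at W = (1, 58/15)
W = S + t·(C−S) with t = -1/5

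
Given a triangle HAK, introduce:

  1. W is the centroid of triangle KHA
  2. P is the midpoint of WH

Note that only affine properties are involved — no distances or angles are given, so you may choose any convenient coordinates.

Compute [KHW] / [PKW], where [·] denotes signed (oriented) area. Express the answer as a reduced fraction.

Set H = (0, 0), A = (1, 0), K = (0, 1); any affine frame gives the same invariant.
1. W is the centroid of triangle KHA ⇒ W = (1/3, 1/3)
2. P is the midpoint of WH ⇒ P = (1/6, 1/6)
2·[KHW] = 1/3, 2·[PKW] = -1/6
[KHW]:[PKW] = 1/3:-1/6 = -2

[KHW]:[PKW] = -2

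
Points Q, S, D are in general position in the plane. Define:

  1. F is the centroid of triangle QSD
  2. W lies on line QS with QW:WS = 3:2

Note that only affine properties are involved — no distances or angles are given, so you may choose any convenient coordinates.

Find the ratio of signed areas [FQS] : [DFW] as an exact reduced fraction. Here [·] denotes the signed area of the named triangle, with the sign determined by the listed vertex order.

Set Q = (0, 0), S = (1, 0), D = (0, 1); any affine frame gives the same invariant.
1. F is the centroid of triangle QSD ⇒ F = (1/3, 1/3)
2. W lies on line QS with QW:WS = 3:2 ⇒ W = (3/5, 0)
2·[FQS] = 1/3, 2·[DFW] = 1/15
[FQS]:[DFW] = 1/3:1/15 = 5

[FQS]:[DFW] = 5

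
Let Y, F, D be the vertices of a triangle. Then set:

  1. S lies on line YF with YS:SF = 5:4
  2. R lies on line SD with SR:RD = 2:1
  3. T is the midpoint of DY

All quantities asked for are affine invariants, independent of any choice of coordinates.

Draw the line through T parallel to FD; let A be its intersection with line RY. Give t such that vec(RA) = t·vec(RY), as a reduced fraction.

Choose coordinates Y = (0, 0), F = (1, 0), D = (0, 1).
1. S lies on line YF with YS:SF = 5:4 ⇒ S = (5/9, 0)
2. R lies on line SD with SR:RD = 2:1 ⇒ R = (5/27, 2/3)
3. T is the midpoint of DY ⇒ T = (0, 1/2)
through T parallel to FD: direction (-1, 1); meets RY at A = (5/46, 9/23)
A = R + t·(Y−R) with t = 19/46

t = 19/46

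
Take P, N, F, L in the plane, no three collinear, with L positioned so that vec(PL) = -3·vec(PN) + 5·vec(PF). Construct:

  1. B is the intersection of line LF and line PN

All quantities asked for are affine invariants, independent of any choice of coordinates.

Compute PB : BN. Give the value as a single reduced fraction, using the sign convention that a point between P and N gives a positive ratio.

PB:BN = 3

Set P = (0, 0), N = (1, 0), F = (0, 1), L = (-3, 5); any affine frame gives the same invariant.
1. B is the intersection of line LF and line PN ⇒ B = (3/4, 0)
B = P + t·(N−P) with t = 3/4, so PB:BN = t:(1−t) = 3/4:1/4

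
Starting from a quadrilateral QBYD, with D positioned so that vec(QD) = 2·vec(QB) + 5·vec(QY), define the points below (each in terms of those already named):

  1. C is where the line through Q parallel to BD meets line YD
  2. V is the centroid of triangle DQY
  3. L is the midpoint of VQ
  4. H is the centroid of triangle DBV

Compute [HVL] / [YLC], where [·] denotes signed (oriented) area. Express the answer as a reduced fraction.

Set Q = (0, 0), B = (1, 0), Y = (0, 1), D = (2, 5); any affine frame gives the same invariant.
1. C is where the line through Q parallel to BD meets line YD ⇒ C = (1/3, 5/3)
2. V is the centroid of triangle DQY ⇒ V = (2/3, 2)
3. L is the midpoint of VQ ⇒ L = (1/3, 1)
4. H is the centroid of triangle DBV ⇒ H = (11/9, 7/3)
2·[HVL] = 4/9, 2·[YLC] = 2/9
[HVL]:[YLC] = 4/9:2/9 = 2

[HVL]:[YLC] = 2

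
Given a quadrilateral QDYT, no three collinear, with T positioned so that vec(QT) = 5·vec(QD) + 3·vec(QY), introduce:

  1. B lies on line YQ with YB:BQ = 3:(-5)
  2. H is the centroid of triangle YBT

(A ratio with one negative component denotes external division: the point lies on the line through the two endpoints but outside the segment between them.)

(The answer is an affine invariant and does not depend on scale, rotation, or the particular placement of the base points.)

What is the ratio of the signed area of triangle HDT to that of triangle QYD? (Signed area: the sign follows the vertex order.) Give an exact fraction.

[HDT]:[QYD] = -20/3

Assign Q = (0, 0), D = (1, 0), Y = (0, 1), T = (5, 3) — the answer is frame-independent, so this choice is without loss of generality.
1. B lies on line YQ with YB:BQ = 3:(-5) ⇒ B = (0, 5/2)
2. H is the centroid of triangle YBT ⇒ H = (5/3, 13/6)
2·[HDT] = 20/3, 2·[QYD] = -1
[HDT]:[QYD] = 20/3:-1 = -20/3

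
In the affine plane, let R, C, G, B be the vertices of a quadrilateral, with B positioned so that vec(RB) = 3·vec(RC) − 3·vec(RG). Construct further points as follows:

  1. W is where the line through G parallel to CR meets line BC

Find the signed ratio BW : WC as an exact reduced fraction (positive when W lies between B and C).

Assign R = (0, 0), C = (1, 0), G = (0, 1), B = (3, -3) — the answer is frame-independent, so this choice is without loss of generality.
1. W is where the line through G parallel to CR meets line BC ⇒ W = (1/3, 1)
W = B + t·(C−B) with t = 4/3, so BW:WC = t:(1−t) = 4/3:-1/3

BW:WC = -4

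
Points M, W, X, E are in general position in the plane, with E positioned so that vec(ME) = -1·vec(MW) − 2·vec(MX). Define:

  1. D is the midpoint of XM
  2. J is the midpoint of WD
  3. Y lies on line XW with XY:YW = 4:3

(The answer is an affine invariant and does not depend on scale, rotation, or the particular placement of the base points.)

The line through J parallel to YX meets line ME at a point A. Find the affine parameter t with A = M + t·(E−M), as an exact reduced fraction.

Assign M = (0, 0), W = (1, 0), X = (0, 1), E = (-1, -2) — the answer is frame-independent, so this choice is without loss of generality.
1. D is the midpoint of XM ⇒ D = (0, 1/2)
2. J is the midpoint of WD ⇒ J = (1/2, 1/4)
3. Y lies on line XW with XY:YW = 4:3 ⇒ Y = (4/7, 3/7)
through J parallel to YX: direction (-4/7, 4/7); meets ME at A = (1/4, 1/2)
A = M + t·(E−M) with t = -1/4

t = -1/4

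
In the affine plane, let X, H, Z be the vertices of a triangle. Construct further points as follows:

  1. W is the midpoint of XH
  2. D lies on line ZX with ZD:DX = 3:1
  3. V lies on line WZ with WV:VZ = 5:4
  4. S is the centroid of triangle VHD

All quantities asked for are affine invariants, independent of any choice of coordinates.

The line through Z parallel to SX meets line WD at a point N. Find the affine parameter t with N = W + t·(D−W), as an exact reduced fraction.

t = 39/17

Choose coordinates X = (0, 0), H = (1, 0), Z = (0, 1).
1. W is the midpoint of XH ⇒ W = (1/2, 0)
2. D lies on line ZX with ZD:DX = 3:1 ⇒ D = (0, 1/4)
3. V lies on line WZ with WV:VZ = 5:4 ⇒ V = (2/9, 5/9)
4. S is the centroid of triangle VHD ⇒ S = (11/27, 29/108)
through Z parallel to SX: direction (-11/27, -29/108); meets WD at N = (-11/17, 39/68)
N = W + t·(D−W) with t = 39/17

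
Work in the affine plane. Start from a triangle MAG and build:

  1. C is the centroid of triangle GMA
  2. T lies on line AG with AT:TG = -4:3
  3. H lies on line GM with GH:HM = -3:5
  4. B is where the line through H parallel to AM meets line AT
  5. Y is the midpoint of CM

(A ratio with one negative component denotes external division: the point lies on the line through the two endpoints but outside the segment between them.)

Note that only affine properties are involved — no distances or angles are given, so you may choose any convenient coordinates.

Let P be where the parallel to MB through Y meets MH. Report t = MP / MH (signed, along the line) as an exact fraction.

Assign M = (0, 0), A = (1, 0), G = (0, 1) — the answer is frame-independent, so this choice is without loss of generality.
1. C is the centroid of triangle GMA ⇒ C = (1/3, 1/3)
2. T lies on line AG with AT:TG = -4:3 ⇒ T = (-3, 4)
3. H lies on line GM with GH:HM = -3:5 ⇒ H = (0, 5/2)
4. B is where the line through H parallel to AM meets line AT ⇒ B = (-3/2, 5/2)
5. Y is the midpoint of CM ⇒ Y = (1/6, 1/6)
through Y parallel to MB: direction (-3/2, 5/2); meets MH at P = (0, 4/9)
P = M + t·(H−M) with t = 8/45

t = 8/45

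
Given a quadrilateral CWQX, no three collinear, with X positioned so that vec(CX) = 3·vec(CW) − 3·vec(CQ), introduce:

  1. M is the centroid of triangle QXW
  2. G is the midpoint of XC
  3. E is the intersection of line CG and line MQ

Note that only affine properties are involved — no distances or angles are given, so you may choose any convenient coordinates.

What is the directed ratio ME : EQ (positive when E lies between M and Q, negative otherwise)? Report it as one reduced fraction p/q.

Assign C = (0, 0), W = (1, 0), Q = (0, 1), X = (3, -3) — the answer is frame-independent, so this choice is without loss of generality.
1. M is the centroid of triangle QXW ⇒ M = (4/3, -2/3)
2. G is the midpoint of XC ⇒ G = (3/2, -3/2)
3. E is the intersection of line CG and line MQ ⇒ E = (4, -4)
E = M + t·(Q−M) with t = -2, so ME:EQ = t:(1−t) = -2:3

ME:EQ = -2/3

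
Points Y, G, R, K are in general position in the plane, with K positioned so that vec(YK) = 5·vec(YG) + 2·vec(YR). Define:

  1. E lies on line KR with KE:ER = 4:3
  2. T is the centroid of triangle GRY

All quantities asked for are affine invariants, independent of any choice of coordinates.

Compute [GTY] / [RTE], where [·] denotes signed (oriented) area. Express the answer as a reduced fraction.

Work in coordinates with Y = (0, 0), G = (1, 0), R = (0, 1), K = (5, 2).
1. E lies on line KR with KE:ER = 4:3 ⇒ E = (15/7, 10/7)
2. T is the centroid of triangle GRY ⇒ T = (1/3, 1/3)
2·[GTY] = 1/3, 2·[RTE] = 11/7
[GTY]:[RTE] = 1/3:11/7 = 7/33

[GTY]:[RTE] = 7/33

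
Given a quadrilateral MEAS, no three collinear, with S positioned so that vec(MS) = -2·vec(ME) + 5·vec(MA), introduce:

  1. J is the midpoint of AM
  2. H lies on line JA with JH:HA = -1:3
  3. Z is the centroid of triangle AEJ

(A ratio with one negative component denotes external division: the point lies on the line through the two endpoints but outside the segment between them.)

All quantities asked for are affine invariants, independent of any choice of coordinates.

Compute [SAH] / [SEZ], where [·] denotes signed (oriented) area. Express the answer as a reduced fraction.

Set M = (0, 0), E = (1, 0), A = (0, 1), S = (-2, 5); any affine frame gives the same invariant.
1. J is the midpoint of AM ⇒ J = (0, 1/2)
2. H lies on line JA with JH:HA = -1:3 ⇒ H = (0, 1/4)
3. Z is the centroid of triangle AEJ ⇒ Z = (1/3, 1/2)
2·[SAH] = -3/2, 2·[SEZ] = -11/6
[SAH]:[SEZ] = -3/2:-11/6 = 9/11

[SAH]:[SEZ] = 9/11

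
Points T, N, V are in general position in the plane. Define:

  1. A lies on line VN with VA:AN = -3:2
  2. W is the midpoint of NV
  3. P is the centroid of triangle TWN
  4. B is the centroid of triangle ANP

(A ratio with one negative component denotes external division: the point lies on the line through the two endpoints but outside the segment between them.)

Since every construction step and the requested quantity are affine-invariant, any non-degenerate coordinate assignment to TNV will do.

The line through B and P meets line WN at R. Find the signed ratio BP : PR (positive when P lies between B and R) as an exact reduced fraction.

BP:PR = -2/3

Work in coordinates with T = (0, 0), N = (1, 0), V = (0, 1).
1. A lies on line VN with VA:AN = -3:2 ⇒ A = (3, -2)
2. W is the midpoint of NV ⇒ W = (1/2, 1/2)
3. P is the centroid of triangle TWN ⇒ P = (1/2, 1/6)
4. B is the centroid of triangle ANP ⇒ B = (3/2, -11/18)
line BP meets WN at R = (2, -1)
P = B + t·(R−B) with t = -2, so BP:PR = -2:3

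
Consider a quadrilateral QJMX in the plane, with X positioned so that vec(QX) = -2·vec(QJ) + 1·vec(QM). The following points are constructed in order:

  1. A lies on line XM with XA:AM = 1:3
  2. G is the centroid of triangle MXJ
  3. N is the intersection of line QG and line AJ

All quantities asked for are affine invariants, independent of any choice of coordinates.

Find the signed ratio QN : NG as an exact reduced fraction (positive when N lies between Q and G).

QN:NG = 3

Work in coordinates with Q = (0, 0), J = (1, 0), M = (0, 1), X = (-2, 1).
1. A lies on line XM with XA:AM = 1:3 ⇒ A = (-3/2, 1)
2. G is the centroid of triangle MXJ ⇒ G = (-1/3, 2/3)
3. N is the intersection of line QG and line AJ ⇒ N = (-1/4, 1/2)
N = Q + t·(G−Q) with t = 3/4, so QN:NG = t:(1−t) = 3/4:1/4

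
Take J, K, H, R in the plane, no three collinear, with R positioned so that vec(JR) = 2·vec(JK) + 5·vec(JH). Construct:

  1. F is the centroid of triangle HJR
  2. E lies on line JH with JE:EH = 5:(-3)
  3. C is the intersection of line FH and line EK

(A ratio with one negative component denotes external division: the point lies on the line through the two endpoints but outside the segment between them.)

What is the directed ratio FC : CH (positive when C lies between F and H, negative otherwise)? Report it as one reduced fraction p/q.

Set J = (0, 0), K = (1, 0), H = (0, 1), R = (2, 5); any affine frame gives the same invariant.
1. F is the centroid of triangle HJR ⇒ F = (2/3, 2)
2. E lies on line JH with JE:EH = 5:(-3) ⇒ E = (0, 5/2)
3. C is the intersection of line FH and line EK ⇒ C = (3/8, 25/16)
C = F + t·(H−F) with t = 7/16, so FC:CH = t:(1−t) = 7/16:9/16

FC:CH = 7/9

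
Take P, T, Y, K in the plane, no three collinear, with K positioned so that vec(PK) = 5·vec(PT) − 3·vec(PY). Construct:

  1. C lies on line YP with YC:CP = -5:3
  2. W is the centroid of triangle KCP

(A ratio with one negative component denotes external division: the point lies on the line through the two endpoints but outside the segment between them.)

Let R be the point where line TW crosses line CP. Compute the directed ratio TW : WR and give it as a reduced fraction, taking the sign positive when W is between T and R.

TW:WR = -2/5

Set P = (0, 0), T = (1, 0), Y = (0, 1), K = (5, -3); any affine frame gives the same invariant.
1. C lies on line YP with YC:CP = -5:3 ⇒ C = (0, -3/2)
2. W is the centroid of triangle KCP ⇒ W = (5/3, -3/2)
line TW meets CP at R = (0, 9/4)
W = T + t·(R−T) with t = -2/3, so TW:WR = -2/3:5/3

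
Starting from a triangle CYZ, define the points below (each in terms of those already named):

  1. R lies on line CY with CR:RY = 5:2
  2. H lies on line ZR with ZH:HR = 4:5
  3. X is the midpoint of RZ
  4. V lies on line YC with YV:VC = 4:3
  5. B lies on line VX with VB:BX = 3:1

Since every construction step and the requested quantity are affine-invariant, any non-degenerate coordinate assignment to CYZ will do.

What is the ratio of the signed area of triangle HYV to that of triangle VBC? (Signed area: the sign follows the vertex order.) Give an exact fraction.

[HYV]:[VBC] = -160/81

Assign C = (0, 0), Y = (1, 0), Z = (0, 1) — the answer is frame-independent, so this choice is without loss of generality.
1. R lies on line CY with CR:RY = 5:2 ⇒ R = (5/7, 0)
2. H lies on line ZR with ZH:HR = 4:5 ⇒ H = (20/63, 5/9)
3. X is the midpoint of RZ ⇒ X = (5/14, 1/2)
4. V lies on line YC with YV:VC = 4:3 ⇒ V = (3/7, 0)
5. B lies on line VX with VB:BX = 3:1 ⇒ B = (3/8, 3/8)
2·[HYV] = -20/63, 2·[VBC] = 9/56
[HYV]:[VBC] = -20/63:9/56 = -160/81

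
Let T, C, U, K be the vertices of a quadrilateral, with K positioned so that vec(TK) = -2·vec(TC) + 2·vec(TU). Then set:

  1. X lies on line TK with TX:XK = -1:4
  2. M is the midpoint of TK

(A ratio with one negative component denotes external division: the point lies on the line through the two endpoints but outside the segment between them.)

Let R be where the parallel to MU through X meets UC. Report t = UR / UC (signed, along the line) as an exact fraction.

Work in coordinates with T = (0, 0), C = (1, 0), U = (0, 1), K = (-2, 2).
1. X lies on line TK with TX:XK = -1:4 ⇒ X = (2/3, -2/3)
2. M is the midpoint of TK ⇒ M = (-1, 1)
through X parallel to MU: direction (1, 0); meets UC at R = (5/3, -2/3)
R = U + t·(C−U) with t = 5/3

t = 5/3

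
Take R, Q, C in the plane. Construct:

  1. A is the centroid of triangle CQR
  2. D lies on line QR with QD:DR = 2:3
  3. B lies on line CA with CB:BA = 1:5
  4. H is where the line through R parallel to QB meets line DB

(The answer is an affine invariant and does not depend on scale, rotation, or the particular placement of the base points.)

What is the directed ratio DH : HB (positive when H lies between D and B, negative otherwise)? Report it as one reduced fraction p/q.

Work in coordinates with R = (0, 0), Q = (1, 0), C = (0, 1).
1. A is the centroid of triangle CQR ⇒ A = (1/3, 1/3)
2. D lies on line QR with QD:DR = 2:3 ⇒ D = (3/5, 0)
3. B lies on line CA with CB:BA = 1:5 ⇒ B = (1/18, 8/9)
4. H is where the line through R parallel to QB meets line DB ⇒ H = (17/12, -4/3)
H = D + t·(B−D) with t = -3/2, so DH:HB = t:(1−t) = -3/2:5/2

DH:HB = -3/5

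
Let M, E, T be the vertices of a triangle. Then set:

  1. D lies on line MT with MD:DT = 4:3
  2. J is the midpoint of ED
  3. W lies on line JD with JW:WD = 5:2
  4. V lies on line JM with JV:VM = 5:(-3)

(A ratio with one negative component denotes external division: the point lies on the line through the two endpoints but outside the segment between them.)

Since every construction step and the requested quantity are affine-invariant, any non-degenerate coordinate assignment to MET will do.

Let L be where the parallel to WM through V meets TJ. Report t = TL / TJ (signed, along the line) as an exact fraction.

t = -8/17

Work in coordinates with M = (0, 0), E = (1, 0), T = (0, 1).
1. D lies on line MT with MD:DT = 4:3 ⇒ D = (0, 4/7)
2. J is the midpoint of ED ⇒ J = (1/2, 2/7)
3. W lies on line JD with JW:WD = 5:2 ⇒ W = (1/7, 24/49)
4. V lies on line JM with JV:VM = 5:(-3) ⇒ V = (-3/4, -3/7)
through V parallel to WM: direction (-1/7, -24/49); meets TJ at L = (-4/17, 159/119)
L = T + t·(J−T) with t = -8/17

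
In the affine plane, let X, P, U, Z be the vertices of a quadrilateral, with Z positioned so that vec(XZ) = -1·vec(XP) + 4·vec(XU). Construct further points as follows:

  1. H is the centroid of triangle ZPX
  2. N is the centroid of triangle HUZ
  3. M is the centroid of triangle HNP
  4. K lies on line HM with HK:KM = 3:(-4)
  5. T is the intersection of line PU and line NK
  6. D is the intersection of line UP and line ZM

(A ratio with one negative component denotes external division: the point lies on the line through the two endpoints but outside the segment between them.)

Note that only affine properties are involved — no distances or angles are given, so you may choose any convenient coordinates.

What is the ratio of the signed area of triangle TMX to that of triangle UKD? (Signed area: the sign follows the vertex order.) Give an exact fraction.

[TMX]:[UKD] = 178/15

Work in coordinates with X = (0, 0), P = (1, 0), U = (0, 1), Z = (-1, 4).
1. H is the centroid of triangle ZPX ⇒ H = (0, 4/3)
2. N is the centroid of triangle HUZ ⇒ N = (-1/3, 19/9)
3. M is the centroid of triangle HNP ⇒ M = (2/9, 31/27)
4. K lies on line HM with HK:KM = 3:(-4) ⇒ K = (-2/3, 17/9)
5. T is the intersection of line PU and line NK ⇒ T = (-4/5, 9/5)
6. D is the intersection of line UP and line ZM ⇒ D = (1/2, 1/2)
2·[TMX] = -178/135, 2·[UKD] = -1/9
[TMX]:[UKD] = -178/135:-1/9 = 178/15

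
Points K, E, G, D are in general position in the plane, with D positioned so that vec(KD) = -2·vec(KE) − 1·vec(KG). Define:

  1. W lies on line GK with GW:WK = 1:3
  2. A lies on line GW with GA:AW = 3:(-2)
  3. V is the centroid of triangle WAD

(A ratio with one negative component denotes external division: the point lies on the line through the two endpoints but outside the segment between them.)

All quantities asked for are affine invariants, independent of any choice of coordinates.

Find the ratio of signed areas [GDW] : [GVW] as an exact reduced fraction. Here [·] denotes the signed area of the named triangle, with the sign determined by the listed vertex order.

[GDW]:[GVW] = 3

Assign K = (0, 0), E = (1, 0), G = (0, 1), D = (-2, -1) — the answer is frame-independent, so this choice is without loss of generality.
1. W lies on line GK with GW:WK = 1:3 ⇒ W = (0, 3/4)
2. A lies on line GW with GA:AW = 3:(-2) ⇒ A = (0, 1/4)
3. V is the centroid of triangle WAD ⇒ V = (-2/3, 0)
2·[GDW] = 1/2, 2·[GVW] = 1/6
[GDW]:[GVW] = 1/2:1/6 = 3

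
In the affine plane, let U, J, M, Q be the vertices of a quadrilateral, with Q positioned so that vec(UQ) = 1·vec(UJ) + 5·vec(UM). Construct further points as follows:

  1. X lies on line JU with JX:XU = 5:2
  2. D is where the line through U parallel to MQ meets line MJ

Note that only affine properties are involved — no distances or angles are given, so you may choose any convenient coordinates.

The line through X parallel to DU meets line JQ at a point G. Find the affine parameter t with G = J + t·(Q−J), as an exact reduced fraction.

Assign U = (0, 0), J = (1, 0), M = (0, 1), Q = (1, 5) — the answer is frame-independent, so this choice is without loss of generality.
1. X lies on line JU with JX:XU = 5:2 ⇒ X = (2/7, 0)
2. D is where the line through U parallel to MQ meets line MJ ⇒ D = (1/5, 4/5)
through X parallel to DU: direction (-1/5, -4/5); meets JQ at G = (1, 20/7)
G = J + t·(Q−J) with t = 4/7

t = 4/7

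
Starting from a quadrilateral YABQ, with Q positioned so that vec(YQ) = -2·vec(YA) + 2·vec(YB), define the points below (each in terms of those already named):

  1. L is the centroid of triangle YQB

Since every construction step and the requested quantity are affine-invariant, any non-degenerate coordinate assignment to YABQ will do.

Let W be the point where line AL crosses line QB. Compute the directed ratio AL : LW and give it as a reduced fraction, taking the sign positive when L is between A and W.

Set Y = (0, 0), A = (1, 0), B = (0, 1), Q = (-2, 2); any affine frame gives the same invariant.
1. L is the centroid of triangle YQB ⇒ L = (-2/3, 1)
line AL meets QB at W = (-4, 3)
L = A + t·(W−A) with t = 1/3, so AL:LW = 1/3:2/3

AL:LW = 1/2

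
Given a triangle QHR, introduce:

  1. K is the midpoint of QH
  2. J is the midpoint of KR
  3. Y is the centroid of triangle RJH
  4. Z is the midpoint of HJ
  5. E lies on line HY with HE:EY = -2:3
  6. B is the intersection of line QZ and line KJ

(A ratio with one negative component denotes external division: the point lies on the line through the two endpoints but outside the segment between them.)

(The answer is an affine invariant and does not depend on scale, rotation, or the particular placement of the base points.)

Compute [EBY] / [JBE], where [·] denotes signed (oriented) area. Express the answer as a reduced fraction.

[EBY]:[JBE] = -3/2

Choose coordinates Q = (0, 0), H = (1, 0), R = (0, 1).
1. K is the midpoint of QH ⇒ K = (1/2, 0)
2. J is the midpoint of KR ⇒ J = (1/4, 1/2)
3. Y is the centroid of triangle RJH ⇒ Y = (5/12, 1/2)
4. Z is the midpoint of HJ ⇒ Z = (5/8, 1/4)
5. E lies on line HY with HE:EY = -2:3 ⇒ E = (13/6, -1)
6. B is the intersection of line QZ and line KJ ⇒ B = (5/12, 1/6)
2·[EBY] = -7/12, 2·[JBE] = 7/18
[EBY]:[JBE] = -7/12:7/18 = -3/2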